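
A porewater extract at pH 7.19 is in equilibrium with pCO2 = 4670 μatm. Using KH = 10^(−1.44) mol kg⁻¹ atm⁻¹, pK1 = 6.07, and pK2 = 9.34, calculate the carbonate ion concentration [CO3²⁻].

[CO2*] = KH · pCO2 = 10^(−1.44) × 4670×10^-6 = 1.696×10^-4 mol/kg
α₀ = 1/(1 + K1/[H⁺] + K1K2/[H⁺]²) = 1/(1 + 10^+1.12 + 10^-1.03) = 0.07005
DIC = [CO2*]/α₀ = 1.696×10^-4 / 0.07005 = 2.421 mmol/kg
[CO3²⁻] = α₂·DIC; α₂ = 0.006537, so [CO3²⁻] = 0.006537 × 2.421 = 0.0158 mmol/kg = 15.8 μmol/kg

[CO3²⁻] = 15.8 μmol/kg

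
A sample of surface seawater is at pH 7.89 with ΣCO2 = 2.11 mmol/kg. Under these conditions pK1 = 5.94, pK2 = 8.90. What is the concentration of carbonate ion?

[CO3²⁻] = 0.186 mmol/kg

α₂ = 1 / (1 + [H⁺]/K2 + [H⁺]²/(K1K2)) = 1 / (1 + 10^+1.01 + 10^-0.94)
   = 1 / (1 + 10.233 + 0.11482) = 1/11.348 = 0.08812
[CO3²⁻] = α₂ × DIC = 0.08812 × 2.11 = 0.186 mmol/kg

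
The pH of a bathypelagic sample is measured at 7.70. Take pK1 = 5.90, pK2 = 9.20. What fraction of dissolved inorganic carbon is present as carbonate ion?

α₂ = 0.0302

α₂ = 1 / (1 + [H⁺]/K2 + [H⁺]²/(K1K2)) = 1 / (1 + 10^+1.50 + 10^-0.30)
   = 1 / (1 + 31.623 + 0.50119) = 1/33.124 = 0.03019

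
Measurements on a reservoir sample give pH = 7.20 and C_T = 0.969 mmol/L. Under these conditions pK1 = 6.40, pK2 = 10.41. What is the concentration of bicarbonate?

α₁ = 1 / (1 + [H⁺]/K1 + K2/[H⁺]) = 1 / (1 + 10^-0.80 + 10^-3.21)
   = 1 / (1 + 0.15849 + 0.00061660) = 1/1.1591 = 0.8627
[HCO3⁻] = α₁ × DIC = 0.8627 × 0.969 = 0.836 mmol/L

[HCO3⁻] = 0.836 mmol/L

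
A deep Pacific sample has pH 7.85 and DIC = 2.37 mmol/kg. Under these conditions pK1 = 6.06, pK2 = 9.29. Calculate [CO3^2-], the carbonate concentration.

[CO3²⁻] = 0.0818 mmol/kg

α₂ = 1 / (1 + [H⁺]/K2 + [H⁺]²/(K1K2)) = 1 / (1 + 10^+1.44 + 10^-0.35)
   = 1 / (1 + 27.542 + 0.44668) = 1/28.989 = 0.03450
[CO3²⁻] = α₂ × DIC = 0.03450 × 2.37 = 0.0818 mmol/kg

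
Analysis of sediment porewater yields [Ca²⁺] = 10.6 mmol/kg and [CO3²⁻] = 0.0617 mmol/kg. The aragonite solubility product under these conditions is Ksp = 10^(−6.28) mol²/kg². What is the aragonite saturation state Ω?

Ω = 1.25

Ksp = 10^(−6.28) = 5.248×10^-7
Ω = [Ca²⁺][CO3²⁻]/Ksp = (10.6×10^-3)(0.0617×10^-3) / 5.248×10^-7 = 1.25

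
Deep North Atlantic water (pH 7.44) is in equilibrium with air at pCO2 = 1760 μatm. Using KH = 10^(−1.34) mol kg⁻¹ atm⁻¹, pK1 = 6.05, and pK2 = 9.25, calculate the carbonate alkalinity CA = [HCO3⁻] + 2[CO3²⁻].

CA = 2.04 mmol/kg

[CO2*] = KH · pCO2 = 10^(−1.34) × 1760×10^-6 = 8.045×10^-5 mol/kg
α₀ = 1/(1 + K1/[H⁺] + K1K2/[H⁺]²) = 1/(1 + 10^+1.39 + 10^-0.42) = 0.03857
DIC = [CO2*]/α₀ = 8.045×10^-5 / 0.03857 = 2.086 mmol/kg
CA = (α₁ + 2α₂)·DIC = (0.9468 + 2×0.01466) × 2.086 = 2.04 mmol/kg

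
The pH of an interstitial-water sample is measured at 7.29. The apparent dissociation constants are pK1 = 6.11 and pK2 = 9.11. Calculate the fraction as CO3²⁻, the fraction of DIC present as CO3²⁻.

α₂ = 0.0140

α₂ = 1 / (1 + [H⁺]/K2 + [H⁺]²/(K1K2)) = 1 / (1 + 10^+1.82 + 10^+0.64)
   = 1 / (1 + 66.069 + 4.3652) = 1/71.435 = 0.01400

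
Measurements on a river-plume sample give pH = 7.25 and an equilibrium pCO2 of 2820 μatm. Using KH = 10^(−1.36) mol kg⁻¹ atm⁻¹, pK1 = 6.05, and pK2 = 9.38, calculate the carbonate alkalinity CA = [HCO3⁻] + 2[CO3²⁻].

[CO2*] = KH · pCO2 = 10^(−1.36) × 2820×10^-6 = 1.231×10^-4 mol/kg
α₀ = 1/(1 + K1/[H⁺] + K1K2/[H⁺]²) = 1/(1 + 10^+1.20 + 10^-0.93) = 0.05894
DIC = [CO2*]/α₀ = 1.231×10^-4 / 0.05894 = 2.089 mmol/kg
CA = (α₁ + 2α₂)·DIC = (0.9341 + 2×0.006925) × 2.089 = 1.98 mmol/kg

CA = 1.98 mmol/kg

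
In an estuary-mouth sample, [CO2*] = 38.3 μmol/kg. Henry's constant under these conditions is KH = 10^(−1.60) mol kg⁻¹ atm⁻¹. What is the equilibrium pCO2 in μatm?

pCO2 = 1520 μatm

KH = 10^(−1.60) = 2.512×10^-2 mol kg⁻¹ atm⁻¹
pCO2 = [CO2*]/KH = 38.3×10^-6 / 2.512×10^-2 = 1.52×10^-3 atm = 1520 μatm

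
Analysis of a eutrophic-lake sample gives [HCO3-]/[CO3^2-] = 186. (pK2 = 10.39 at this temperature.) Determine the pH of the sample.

From K2 = [H⁺][CO3^2-]/[HCO3-]:  pH = pK2 − log₁₀([HCO3-]/[CO3^2-])
log₁₀(186) = +2.270
pH = 10.39 − (+2.270) = 8.12

pH = 8.12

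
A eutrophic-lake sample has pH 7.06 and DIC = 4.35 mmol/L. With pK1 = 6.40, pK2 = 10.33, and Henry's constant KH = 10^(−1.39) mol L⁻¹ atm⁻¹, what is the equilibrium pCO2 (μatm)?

α₀ = 1 / (1 + K1/[H⁺] + K1K2/[H⁺]²) = 1 / (1 + 10^+0.66 + 10^-2.61)
   = 1 / (1 + 4.5709 + 0.0024547) = 1/5.5733 = 0.1794
[CO2*] = α₀ × DIC = 0.1794 × 4.35 = 0.7805 mmol/L
pCO2 = [CO2*]/KH = 7.805×10^-4 / 4.074×10^-2 = 1.92×10^4 μatm

pCO2 = 1.92×10^4 μatm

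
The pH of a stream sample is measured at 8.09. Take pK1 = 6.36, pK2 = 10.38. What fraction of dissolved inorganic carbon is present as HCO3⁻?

α₁ = 0.977

α₁ = 1 / (1 + [H⁺]/K1 + K2/[H⁺]) = 1 / (1 + 10^-1.73 + 10^-2.29)
   = 1 / (1 + 0.018621 + 0.0051286) = 1/1.0237 = 0.9768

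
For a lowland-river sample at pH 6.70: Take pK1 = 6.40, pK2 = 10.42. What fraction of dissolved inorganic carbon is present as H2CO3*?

α₀ = 1 / (1 + K1/[H⁺] + K1K2/[H⁺]²) = 1 / (1 + 10^+0.30 + 10^-3.42)
   = 1 / (1 + 1.9953 + 0.00038019) = 1/2.9956 = 0.3338

α₀ = 0.334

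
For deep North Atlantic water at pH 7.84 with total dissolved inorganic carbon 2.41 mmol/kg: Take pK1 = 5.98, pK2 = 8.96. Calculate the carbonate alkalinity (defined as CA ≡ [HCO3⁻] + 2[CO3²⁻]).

CA = 2.55 mmol/kg

CA = [HCO3⁻] + 2[CO3²⁻] = (α₁ + 2α₂)·DIC
At pH 7.84: [H⁺]/K1 = 10^-1.86 = 0.013804, K2/[H⁺] = 10^-1.12 = 0.075858
α₁ = 1/(1 + 0.013804 + 0.075858) = 1/1.0897 = 0.9177; α₂ = α₁·K2/[H⁺] = 0.06962
α₁ + 2α₂ = 1.0569
CA = 1.0569 × 2.41 = 2.55 mmol/kg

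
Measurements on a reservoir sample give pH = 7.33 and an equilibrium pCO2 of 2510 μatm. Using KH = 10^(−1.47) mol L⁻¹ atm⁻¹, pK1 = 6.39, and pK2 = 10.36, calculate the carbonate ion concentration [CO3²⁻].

[CO3²⁻] = 0.691 μmol/L

[CO2*] = KH · pCO2 = 10^(−1.47) × 2510×10^-6 = 8.505×10^-5 mol/L
α₀ = 1/(1 + K1/[H⁺] + K1K2/[H⁺]²) = 1/(1 + 10^+0.94 + 10^-2.09) = 0.1029
DIC = [CO2*]/α₀ = 8.505×10^-5 / 0.1029 = 0.8265 mmol/L
[CO3²⁻] = α₂·DIC; α₂ = 0.0008364, so [CO3²⁻] = 0.0008364 × 0.8265 = 0.000691 mmol/L = 0.691 μmol/L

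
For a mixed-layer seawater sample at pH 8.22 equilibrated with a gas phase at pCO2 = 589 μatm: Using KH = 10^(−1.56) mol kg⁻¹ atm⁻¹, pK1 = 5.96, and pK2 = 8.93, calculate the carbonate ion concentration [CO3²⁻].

[CO3²⁻] = 0.576 mmol/kg

[CO2*] = KH · pCO2 = 10^(−1.56) × 589×10^-6 = 1.622×10^-5 mol/kg
α₀ = 1/(1 + K1/[H⁺] + K1K2/[H⁺]²) = 1/(1 + 10^+2.26 + 10^+1.55) = 0.004578
DIC = [CO2*]/α₀ = 1.622×10^-5 / 0.004578 = 3.544 mmol/kg
[CO3²⁻] = α₂·DIC; α₂ = 0.1624, so [CO3²⁻] = 0.1624 × 3.544 = 0.576 mmol/kg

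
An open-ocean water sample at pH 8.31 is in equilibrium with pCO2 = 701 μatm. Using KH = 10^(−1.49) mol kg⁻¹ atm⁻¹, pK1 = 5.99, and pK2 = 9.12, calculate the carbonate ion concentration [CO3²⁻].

[CO2*] = KH · pCO2 = 10^(−1.49) × 701×10^-6 = 2.268×10^-5 mol/kg
α₀ = 1/(1 + K1/[H⁺] + K1K2/[H⁺]²) = 1/(1 + 10^+2.32 + 10^+1.51) = 0.004127
DIC = [CO2*]/α₀ = 2.268×10^-5 / 0.004127 = 5.496 mmol/kg
[CO3²⁻] = α₂·DIC; α₂ = 0.1336, so [CO3²⁻] = 0.1336 × 5.496 = 0.734 mmol/kg

[CO3²⁻] = 0.734 mmol/kg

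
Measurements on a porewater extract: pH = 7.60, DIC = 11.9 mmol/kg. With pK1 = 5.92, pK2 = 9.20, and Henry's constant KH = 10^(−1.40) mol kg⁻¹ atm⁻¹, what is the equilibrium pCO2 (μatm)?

pCO2 = 5970 μatm

α₀ = 1 / (1 + K1/[H⁺] + K1K2/[H⁺]²) = 1 / (1 + 10^+1.68 + 10^+0.08)
   = 1 / (1 + 47.863 + 1.2023) = 1/50.065 = 0.01997
[CO2*] = α₀ × DIC = 0.01997 × 11.9 = 0.2377 mmol/kg
pCO2 = [CO2*]/KH = 2.377×10^-4 / 3.981×10^-2 = 5970 μatm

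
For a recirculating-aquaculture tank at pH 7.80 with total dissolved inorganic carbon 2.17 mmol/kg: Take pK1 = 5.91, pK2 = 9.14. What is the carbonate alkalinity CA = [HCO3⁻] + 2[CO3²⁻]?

CA = 2.24 mmol/kg

CA = [HCO3⁻] + 2[CO3²⁻] = (α₁ + 2α₂)·DIC
At pH 7.80: [H⁺]/K1 = 10^-1.89 = 0.012882, K2/[H⁺] = 10^-1.34 = 0.045709
α₁ = 1/(1 + 0.012882 + 0.045709) = 1/1.0586 = 0.9447; α₂ = α₁·K2/[H⁺] = 0.04318
α₁ + 2α₂ = 1.0310
CA = 1.0310 × 2.17 = 2.24 mmol/kg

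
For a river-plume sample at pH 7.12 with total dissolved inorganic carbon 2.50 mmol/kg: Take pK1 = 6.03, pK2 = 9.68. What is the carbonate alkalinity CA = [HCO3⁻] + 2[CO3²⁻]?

CA = [HCO3⁻] + 2[CO3²⁻] = (α₁ + 2α₂)·DIC
At pH 7.12: [H⁺]/K1 = 10^-1.09 = 0.081283, K2/[H⁺] = 10^-2.56 = 0.0027542
α₁ = 1/(1 + 0.081283 + 0.0027542) = 1/1.0840 = 0.9225; α₂ = α₁·K2/[H⁺] = 0.002541
α₁ + 2α₂ = 0.9276
CA = 0.9276 × 2.50 = 2.32 mmol/kg

CA = 2.32 mmol/kg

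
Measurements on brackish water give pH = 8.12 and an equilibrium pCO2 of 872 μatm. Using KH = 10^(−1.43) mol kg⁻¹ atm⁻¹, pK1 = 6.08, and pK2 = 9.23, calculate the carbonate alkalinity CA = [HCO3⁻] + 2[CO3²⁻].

[CO2*] = KH · pCO2 = 10^(−1.43) × 872×10^-6 = 3.240×10^-5 mol/kg
α₀ = 1/(1 + K1/[H⁺] + K1K2/[H⁺]²) = 1/(1 + 10^+2.04 + 10^+0.93) = 0.008392
DIC = [CO2*]/α₀ = 3.240×10^-5 / 0.008392 = 3.861 mmol/kg
CA = (α₁ + 2α₂)·DIC = (0.9202 + 2×0.07143) × 3.861 = 4.10 mmol/kg

CA = 4.10 mmol/kg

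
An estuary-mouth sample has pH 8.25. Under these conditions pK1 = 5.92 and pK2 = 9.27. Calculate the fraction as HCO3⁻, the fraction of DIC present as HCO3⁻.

α₁ = 1 / (1 + [H⁺]/K1 + K2/[H⁺]) = 1 / (1 + 10^-2.33 + 10^-1.02)
   = 1 / (1 + 0.0046774 + 0.095499) = 1/1.1002 = 0.9089

α₁ = 0.909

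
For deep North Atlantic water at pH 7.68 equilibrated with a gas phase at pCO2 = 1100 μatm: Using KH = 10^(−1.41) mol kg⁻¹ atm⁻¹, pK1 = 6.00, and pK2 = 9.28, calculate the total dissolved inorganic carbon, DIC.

DIC = 2.14 mmol/kg

[CO2*] = KH · pCO2 = 10^(−1.41) × 1100×10^-6 = 4.279×10^-5 mol/kg
α₀ = 1/(1 + K1/[H⁺] + K1K2/[H⁺]²) = 1/(1 + 10^+1.68 + 10^+0.08) = 0.01997
DIC = [CO2*]/α₀ = 4.279×10^-5 / 0.01997 = 2.14 mmol/kg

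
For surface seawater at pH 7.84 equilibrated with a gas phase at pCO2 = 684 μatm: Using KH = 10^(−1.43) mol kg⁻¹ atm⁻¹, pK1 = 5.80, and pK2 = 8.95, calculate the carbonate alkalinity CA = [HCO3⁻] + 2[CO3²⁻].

CA = 3.22 mmol/kg

[CO2*] = KH · pCO2 = 10^(−1.43) × 684×10^-6 = 2.541×10^-5 mol/kg
α₀ = 1/(1 + K1/[H⁺] + K1K2/[H⁺]²) = 1/(1 + 10^+2.04 + 10^+0.93) = 0.008392
DIC = [CO2*]/α₀ = 2.541×10^-5 / 0.008392 = 3.028 mmol/kg
CA = (α₁ + 2α₂)·DIC = (0.9202 + 2×0.07143) × 3.028 = 3.22 mmol/kg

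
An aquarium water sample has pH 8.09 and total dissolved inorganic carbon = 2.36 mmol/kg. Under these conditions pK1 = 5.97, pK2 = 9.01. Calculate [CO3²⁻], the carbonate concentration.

[CO3²⁻] = 0.252 mmol/kg

α₂ = 1 / (1 + [H⁺]/K2 + [H⁺]²/(K1K2)) = 1 / (1 + 10^+0.92 + 10^-1.20)
   = 1 / (1 + 8.3176 + 0.063096) = 1/9.3807 = 0.1066
[CO3²⁻] = α₂ × DIC = 0.1066 × 2.36 = 0.252 mmol/kg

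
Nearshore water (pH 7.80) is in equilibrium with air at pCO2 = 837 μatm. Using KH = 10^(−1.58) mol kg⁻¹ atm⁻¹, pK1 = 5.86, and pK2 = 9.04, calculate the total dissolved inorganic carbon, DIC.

DIC = 2.05 mmol/kg

[CO2*] = KH · pCO2 = 10^(−1.58) × 837×10^-6 = 2.202×10^-5 mol/kg
α₀ = 1/(1 + K1/[H⁺] + K1K2/[H⁺]²) = 1/(1 + 10^+1.94 + 10^+0.70) = 0.01074
DIC = [CO2*]/α₀ = 2.202×10^-5 / 0.01074 = 2.05 mmol/kg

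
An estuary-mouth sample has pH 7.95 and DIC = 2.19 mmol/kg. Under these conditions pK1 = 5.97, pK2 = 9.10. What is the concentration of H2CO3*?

[CO2*] = 0.0212 mmol/kg

α₀ = 1 / (1 + K1/[H⁺] + K1K2/[H⁺]²) = 1 / (1 + 10^+1.98 + 10^+0.83)
   = 1 / (1 + 95.499 + 6.7608) = 1/103.26 = 0.009684
[CO2*] = α₀ × DIC = 0.009684 × 2.19 = 0.0212 mmol/kg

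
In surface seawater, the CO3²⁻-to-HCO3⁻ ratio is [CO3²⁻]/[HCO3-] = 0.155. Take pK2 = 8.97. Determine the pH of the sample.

From K2 = [H⁺][CO3²⁻]/[HCO3-]:  pH = pK2 + log₁₀([CO3²⁻]/[HCO3-])
log₁₀(0.155) = -0.810
pH = 8.97 + (-0.810) = 8.16

pH = 8.16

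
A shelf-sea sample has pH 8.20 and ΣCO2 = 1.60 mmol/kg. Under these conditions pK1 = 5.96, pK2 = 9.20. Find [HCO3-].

α₁ = 1 / (1 + [H⁺]/K1 + K2/[H⁺]) = 1 / (1 + 10^-2.24 + 10^-1.00)
   = 1 / (1 + 0.0057544 + 0.10000) = 1/1.1058 = 0.9044
[HCO3⁻] = α₁ × DIC = 0.9044 × 1.60 = 1.45 mmol/kg

[HCO3⁻] = 1.45 mmol/kg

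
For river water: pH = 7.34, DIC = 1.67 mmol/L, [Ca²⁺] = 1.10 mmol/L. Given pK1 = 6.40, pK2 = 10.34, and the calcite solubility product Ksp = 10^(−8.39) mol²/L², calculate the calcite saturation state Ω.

Ω = 0.404

α₂ = 1 / (1 + [H⁺]/K2 + [H⁺]²/(K1K2)) = 1 / (1 + 10^+3.00 + 10^+2.06)
   = 1 / (1 + 1000.0 + 114.82) = 1/1115.8 = 0.0008962
[CO3²⁻] = α₂ × DIC = 0.0008962 × 1.67 = 0.001497 mmol/L = 1.497 μmol/L
Ksp = 10^(−8.39) = 4.074×10^-9
Ω = [Ca²⁺][CO3²⁻]/Ksp = (1.10×10^-3)(1.497×10^-6) / 4.074×10^-9 = 0.404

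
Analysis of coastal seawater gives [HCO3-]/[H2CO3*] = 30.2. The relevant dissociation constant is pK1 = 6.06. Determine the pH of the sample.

pH = 7.54

From K1 = [H⁺][HCO3-]/[H2CO3*]:  pH = pK1 + log₁₀([HCO3-]/[H2CO3*])
log₁₀(30.2) = +1.480
pH = 6.06 + (+1.480) = 7.54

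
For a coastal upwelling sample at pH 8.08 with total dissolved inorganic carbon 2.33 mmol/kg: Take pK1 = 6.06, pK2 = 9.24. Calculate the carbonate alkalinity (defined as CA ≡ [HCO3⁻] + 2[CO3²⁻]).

CA = [HCO3⁻] + 2[CO3²⁻] = (α₁ + 2α₂)·DIC
At pH 8.08: [H⁺]/K1 = 10^-2.02 = 0.0095499, K2/[H⁺] = 10^-1.16 = 0.069183
α₁ = 1/(1 + 0.0095499 + 0.069183) = 1/1.0787 = 0.9270; α₂ = α₁·K2/[H⁺] = 0.06413
α₁ + 2α₂ = 1.0553
CA = 1.0553 × 2.33 = 2.46 mmol/kg

CA = 2.46 mmol/kg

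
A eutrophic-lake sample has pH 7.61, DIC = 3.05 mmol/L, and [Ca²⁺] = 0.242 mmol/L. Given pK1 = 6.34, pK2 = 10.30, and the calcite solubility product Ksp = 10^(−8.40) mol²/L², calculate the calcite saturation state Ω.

Ω = 0.359

α₂ = 1 / (1 + [H⁺]/K2 + [H⁺]²/(K1K2)) = 1 / (1 + 10^+2.69 + 10^+1.42)
   = 1 / (1 + 489.78 + 26.303) = 1/517.08 = 0.001934
[CO3²⁻] = α₂ × DIC = 0.001934 × 3.05 = 0.005898 mmol/L = 5.898 μmol/L
Ksp = 10^(−8.40) = 3.981×10^-9
Ω = [Ca²⁺][CO3²⁻]/Ksp = (0.242×10^-3)(5.898×10^-6) / 3.981×10^-9 = 0.359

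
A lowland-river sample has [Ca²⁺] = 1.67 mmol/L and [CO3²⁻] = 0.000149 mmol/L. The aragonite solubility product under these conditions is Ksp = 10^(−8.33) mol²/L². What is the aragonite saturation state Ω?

Ksp = 10^(−8.33) = 4.677×10^-9
Ω = [Ca²⁺][CO3²⁻]/Ksp = (1.67×10^-3)(0.000149×10^-3) / 4.677×10^-9 = 0.0532

Ω = 0.0532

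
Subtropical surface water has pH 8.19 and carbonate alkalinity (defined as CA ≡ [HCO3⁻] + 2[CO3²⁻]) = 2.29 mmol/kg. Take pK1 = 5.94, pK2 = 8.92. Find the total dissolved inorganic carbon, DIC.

DIC = 1.99 mmol/kg

CA = [HCO3⁻] + 2[CO3²⁻] = (α₁ + 2α₂)·DIC
At pH 8.19: [H⁺]/K1 = 10^-2.25 = 0.0056234, K2/[H⁺] = 10^-0.73 = 0.18621
α₁ = 1/(1 + 0.0056234 + 0.18621) = 1/1.1918 = 0.8390; α₂ = α₁·K2/[H⁺] = 0.1562
α₁ + 2α₂ = 1.1515
DIC = CA / (α₁ + 2α₂) = 2.29 / 1.1515 = 1.99 mmol/kg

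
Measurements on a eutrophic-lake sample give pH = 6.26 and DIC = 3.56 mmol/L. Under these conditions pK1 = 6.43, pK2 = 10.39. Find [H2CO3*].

α₀ = 1 / (1 + K1/[H⁺] + K1K2/[H⁺]²) = 1 / (1 + 10^-0.17 + 10^-4.30)
   = 1 / (1 + 0.67608 + 5.0119×10^-5) = 1/1.6761 = 0.5966
[CO2*] = α₀ × DIC = 0.5966 × 3.56 = 2.12 mmol/L

[CO2*] = 2.12 mmol/L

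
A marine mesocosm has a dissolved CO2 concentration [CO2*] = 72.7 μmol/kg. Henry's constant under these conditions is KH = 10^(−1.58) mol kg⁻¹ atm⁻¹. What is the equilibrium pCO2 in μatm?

KH = 10^(−1.58) = 2.630×10^-2 mol kg⁻¹ atm⁻¹
pCO2 = [CO2*]/KH = 72.7×10^-6 / 2.630×10^-2 = 2.76×10^-3 atm = 2760 μatm

pCO2 = 2760 μatm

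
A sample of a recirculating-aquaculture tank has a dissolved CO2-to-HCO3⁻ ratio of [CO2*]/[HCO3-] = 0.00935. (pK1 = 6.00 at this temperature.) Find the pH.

pH = 8.03

From K1 = [H⁺][HCO3-]/[CO2*]:  pH = pK1 − log₁₀([CO2*]/[HCO3-])
log₁₀(0.00935) = -2.029
pH = 6.00 − (-2.029) = 8.03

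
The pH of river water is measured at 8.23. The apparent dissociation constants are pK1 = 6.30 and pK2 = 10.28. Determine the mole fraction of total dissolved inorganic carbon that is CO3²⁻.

α₂ = 1 / (1 + [H⁺]/K2 + [H⁺]²/(K1K2)) = 1 / (1 + 10^+2.05 + 10^+0.12)
   = 1 / (1 + 112.20 + 1.3183) = 1/114.52 = 0.008732

α₂ = 0.00873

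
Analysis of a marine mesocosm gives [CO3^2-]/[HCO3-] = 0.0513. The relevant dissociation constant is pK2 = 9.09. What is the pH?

pH = 7.80

From K2 = [H⁺][CO3^2-]/[HCO3-]:  pH = pK2 + log₁₀([CO3^2-]/[HCO3-])
log₁₀(0.0513) = -1.290
pH = 9.09 + (-1.290) = 7.80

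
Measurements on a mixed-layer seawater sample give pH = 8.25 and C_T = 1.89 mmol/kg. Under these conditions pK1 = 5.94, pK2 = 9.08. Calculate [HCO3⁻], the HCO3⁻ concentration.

α₁ = 1 / (1 + [H⁺]/K1 + K2/[H⁺]) = 1 / (1 + 10^-2.31 + 10^-0.83)
   = 1 / (1 + 0.0048978 + 0.14791) = 1/1.1528 = 0.8674
[HCO3⁻] = α₁ × DIC = 0.8674 × 1.89 = 1.64 mmol/kg

[HCO3⁻] = 1.64 mmol/kg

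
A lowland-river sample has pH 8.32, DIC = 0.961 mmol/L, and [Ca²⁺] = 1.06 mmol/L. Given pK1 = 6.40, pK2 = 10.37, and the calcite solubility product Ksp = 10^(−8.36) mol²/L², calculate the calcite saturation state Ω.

Ω = 2.04

α₂ = 1 / (1 + [H⁺]/K2 + [H⁺]²/(K1K2)) = 1 / (1 + 10^+2.05 + 10^+0.13)
   = 1 / (1 + 112.20 + 1.3490) = 1/114.55 = 0.008730
[CO3²⁻] = α₂ × DIC = 0.008730 × 0.961 = 0.008389 mmol/L = 8.389 μmol/L
Ksp = 10^(−8.36) = 4.365×10^-9
Ω = [Ca²⁺][CO3²⁻]/Ksp = (1.06×10^-3)(8.389×10^-6) / 4.365×10^-9 = 2.04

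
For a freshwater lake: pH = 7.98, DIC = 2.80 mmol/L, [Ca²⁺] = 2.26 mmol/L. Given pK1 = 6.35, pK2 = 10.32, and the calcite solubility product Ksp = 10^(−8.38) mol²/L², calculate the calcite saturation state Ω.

α₂ = 1 / (1 + [H⁺]/K2 + [H⁺]²/(K1K2)) = 1 / (1 + 10^+2.34 + 10^+0.71)
   = 1 / (1 + 218.78 + 5.1286) = 1/224.90 = 0.004446
[CO3²⁻] = α₂ × DIC = 0.004446 × 2.80 = 0.01245 mmol/L = 12.45 μmol/L
Ksp = 10^(−8.38) = 4.169×10^-9
Ω = [Ca²⁺][CO3²⁻]/Ksp = (2.26×10^-3)(1.245×10^-5) / 4.169×10^-9 = 6.75

Ω = 6.75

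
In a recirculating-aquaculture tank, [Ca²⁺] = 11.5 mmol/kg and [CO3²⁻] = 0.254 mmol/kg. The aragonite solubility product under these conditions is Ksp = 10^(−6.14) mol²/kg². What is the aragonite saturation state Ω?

Ω = 4.03

Ksp = 10^(−6.14) = 7.244×10^-7
Ω = [Ca²⁺][CO3²⁻]/Ksp = (11.5×10^-3)(0.254×10^-3) / 7.244×10^-7 = 4.03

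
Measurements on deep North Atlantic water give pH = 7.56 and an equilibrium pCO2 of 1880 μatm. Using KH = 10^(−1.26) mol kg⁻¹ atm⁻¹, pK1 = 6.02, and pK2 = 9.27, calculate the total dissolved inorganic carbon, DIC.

DIC = 3.76 mmol/kg

[CO2*] = KH · pCO2 = 10^(−1.26) × 1880×10^-6 = 1.033×10^-4 mol/kg
α₀ = 1/(1 + K1/[H⁺] + K1K2/[H⁺]²) = 1/(1 + 10^+1.54 + 10^-0.17) = 0.02751
DIC = [CO2*]/α₀ = 1.033×10^-4 / 0.02751 = 3.76 mmol/kg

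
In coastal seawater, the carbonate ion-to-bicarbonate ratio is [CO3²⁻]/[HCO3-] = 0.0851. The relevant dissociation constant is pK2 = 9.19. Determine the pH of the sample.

pH = 8.12

From K2 = [H⁺][CO3²⁻]/[HCO3-]:  pH = pK2 + log₁₀([CO3²⁻]/[HCO3-])
log₁₀(0.0851) = -1.070
pH = 9.19 + (-1.070) = 8.12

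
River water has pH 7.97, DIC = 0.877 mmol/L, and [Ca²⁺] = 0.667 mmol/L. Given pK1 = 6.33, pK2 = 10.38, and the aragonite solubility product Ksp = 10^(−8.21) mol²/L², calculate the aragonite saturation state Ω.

α₂ = 1 / (1 + [H⁺]/K2 + [H⁺]²/(K1K2)) = 1 / (1 + 10^+2.41 + 10^+0.77)
   = 1 / (1 + 257.04 + 5.8884) = 1/263.93 = 0.003789
[CO3²⁻] = α₂ × DIC = 0.003789 × 0.877 = 0.003323 mmol/L = 3.323 μmol/L
Ksp = 10^(−8.21) = 6.166×10^-9
Ω = [Ca²⁺][CO3²⁻]/Ksp = (0.667×10^-3)(3.323×10^-6) / 6.166×10^-9 = 0.359

Ω = 0.359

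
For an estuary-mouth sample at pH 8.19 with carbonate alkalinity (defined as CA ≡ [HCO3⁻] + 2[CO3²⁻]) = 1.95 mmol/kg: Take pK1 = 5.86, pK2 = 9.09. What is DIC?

CA = [HCO3⁻] + 2[CO3²⁻] = (α₁ + 2α₂)·DIC
At pH 8.19: [H⁺]/K1 = 10^-2.33 = 0.0046774, K2/[H⁺] = 10^-0.90 = 0.12589
α₁ = 1/(1 + 0.0046774 + 0.12589) = 1/1.1306 = 0.8845; α₂ = α₁·K2/[H⁺] = 0.1114
α₁ + 2α₂ = 1.1072
DIC = CA / (α₁ + 2α₂) = 1.95 / 1.1072 = 1.76 mmol/kg

DIC = 1.76 mmol/kg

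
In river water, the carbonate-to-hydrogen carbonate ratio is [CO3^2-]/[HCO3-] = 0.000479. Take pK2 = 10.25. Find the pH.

From K2 = [H⁺][CO3^2-]/[HCO3-]:  pH = pK2 + log₁₀([CO3^2-]/[HCO3-])
log₁₀(0.000479) = -3.320
pH = 10.25 + (-3.320) = 6.93

pH = 6.93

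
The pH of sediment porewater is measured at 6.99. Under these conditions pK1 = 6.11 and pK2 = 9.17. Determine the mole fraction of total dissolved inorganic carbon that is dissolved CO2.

α₀ = 1 / (1 + K1/[H⁺] + K1K2/[H⁺]²) = 1 / (1 + 10^+0.88 + 10^-1.30)
   = 1 / (1 + 7.5858 + 0.050119) = 1/8.6359 = 0.1158

α₀ = 0.116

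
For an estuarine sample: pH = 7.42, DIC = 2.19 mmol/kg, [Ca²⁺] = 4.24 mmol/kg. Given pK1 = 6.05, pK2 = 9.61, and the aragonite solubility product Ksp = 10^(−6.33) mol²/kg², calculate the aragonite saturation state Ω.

α₂ = 1 / (1 + [H⁺]/K2 + [H⁺]²/(K1K2)) = 1 / (1 + 10^+2.19 + 10^+0.82)
   = 1 / (1 + 154.88 + 6.6069) = 1/162.49 = 0.006154
[CO3²⁻] = α₂ × DIC = 0.006154 × 2.19 = 0.01348 mmol/kg = 13.48 μmol/kg
Ksp = 10^(−6.33) = 4.677×10^-7
Ω = [Ca²⁺][CO3²⁻]/Ksp = (4.24×10^-3)(1.348×10^-5) / 4.677×10^-7 = 0.122

Ω = 0.122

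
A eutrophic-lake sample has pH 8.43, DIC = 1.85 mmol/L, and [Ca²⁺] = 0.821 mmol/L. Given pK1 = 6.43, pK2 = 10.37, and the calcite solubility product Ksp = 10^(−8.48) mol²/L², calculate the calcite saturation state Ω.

Ω = 5.16

α₂ = 1 / (1 + [H⁺]/K2 + [H⁺]²/(K1K2)) = 1 / (1 + 10^+1.94 + 10^-0.06)
   = 1 / (1 + 87.096 + 0.87096) = 1/88.967 = 0.01124
[CO3²⁻] = α₂ × DIC = 0.01124 × 1.85 = 0.02079 mmol/L
Ksp = 10^(−8.48) = 3.311×10^-9
Ω = [Ca²⁺][CO3²⁻]/Ksp = (0.821×10^-3)(2.079×10^-5) / 3.311×10^-9 = 5.16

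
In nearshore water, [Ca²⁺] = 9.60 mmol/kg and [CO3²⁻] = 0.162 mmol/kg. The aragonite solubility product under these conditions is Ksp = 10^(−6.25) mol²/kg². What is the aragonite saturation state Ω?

Ksp = 10^(−6.25) = 5.623×10^-7
Ω = [Ca²⁺][CO3²⁻]/Ksp = (9.60×10^-3)(0.162×10^-3) / 5.623×10^-7 = 2.77

Ω = 2.77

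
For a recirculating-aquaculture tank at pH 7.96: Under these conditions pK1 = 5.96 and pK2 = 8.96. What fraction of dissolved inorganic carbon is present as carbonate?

α₂ = 1 / (1 + [H⁺]/K2 + [H⁺]²/(K1K2)) = 1 / (1 + 10^+1.00 + 10^-1.00)
   = 1 / (1 + 10.000 + 0.10000) = 1/11.100 = 0.09009

α₂ = 0.0901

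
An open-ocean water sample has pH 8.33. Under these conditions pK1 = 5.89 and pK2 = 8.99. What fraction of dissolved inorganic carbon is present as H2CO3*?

α₀ = 1 / (1 + K1/[H⁺] + K1K2/[H⁺]²) = 1 / (1 + 10^+2.44 + 10^+1.78)
   = 1 / (1 + 275.42 + 60.256) = 1/336.68 = 0.002970

α₀ = 0.00297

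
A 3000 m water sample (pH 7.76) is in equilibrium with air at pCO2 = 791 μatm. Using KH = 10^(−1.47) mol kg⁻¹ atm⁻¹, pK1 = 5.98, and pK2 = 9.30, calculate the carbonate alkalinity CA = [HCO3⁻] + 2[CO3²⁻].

[CO2*] = KH · pCO2 = 10^(−1.47) × 791×10^-6 = 2.680×10^-5 mol/kg
α₀ = 1/(1 + K1/[H⁺] + K1K2/[H⁺]²) = 1/(1 + 10^+1.78 + 10^+0.24) = 0.01587
DIC = [CO2*]/α₀ = 2.680×10^-5 / 0.01587 = 1.688 mmol/kg
CA = (α₁ + 2α₂)·DIC = (0.9565 + 2×0.02759) × 1.688 = 1.71 mmol/kg

CA = 1.71 mmol/kg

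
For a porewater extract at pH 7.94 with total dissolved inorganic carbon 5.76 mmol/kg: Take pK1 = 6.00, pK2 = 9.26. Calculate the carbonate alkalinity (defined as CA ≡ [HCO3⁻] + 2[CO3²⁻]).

CA = [HCO3⁻] + 2[CO3²⁻] = (α₁ + 2α₂)·DIC
At pH 7.94: [H⁺]/K1 = 10^-1.94 = 0.011482, K2/[H⁺] = 10^-1.32 = 0.047863
α₁ = 1/(1 + 0.011482 + 0.047863) = 1/1.0593 = 0.9440; α₂ = α₁·K2/[H⁺] = 0.04518
α₁ + 2α₂ = 1.0343
CA = 1.0343 × 5.76 = 5.96 mmol/kg

CA = 5.96 mmol/kg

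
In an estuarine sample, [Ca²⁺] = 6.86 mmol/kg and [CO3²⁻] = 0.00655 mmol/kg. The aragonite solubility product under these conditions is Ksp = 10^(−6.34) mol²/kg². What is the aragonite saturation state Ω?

Ω = 0.0983

Ksp = 10^(−6.34) = 4.571×10^-7
Ω = [Ca²⁺][CO3²⁻]/Ksp = (6.86×10^-3)(0.00655×10^-3) / 4.571×10^-7 = 0.0983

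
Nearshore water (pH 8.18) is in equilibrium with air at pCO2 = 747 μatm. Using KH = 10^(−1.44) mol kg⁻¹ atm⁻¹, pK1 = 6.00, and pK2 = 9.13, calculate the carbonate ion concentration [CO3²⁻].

[CO2*] = KH · pCO2 = 10^(−1.44) × 747×10^-6 = 2.712×10^-5 mol/kg
α₀ = 1/(1 + K1/[H⁺] + K1K2/[H⁺]²) = 1/(1 + 10^+2.18 + 10^+1.23) = 0.005905
DIC = [CO2*]/α₀ = 2.712×10^-5 / 0.005905 = 4.593 mmol/kg
[CO3²⁻] = α₂·DIC; α₂ = 0.1003, so [CO3²⁻] = 0.1003 × 4.593 = 0.461 mmol/kg

[CO3²⁻] = 0.461 mmol/kg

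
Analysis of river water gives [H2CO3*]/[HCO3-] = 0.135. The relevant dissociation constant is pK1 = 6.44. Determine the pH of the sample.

pH = 7.31

From K1 = [H⁺][HCO3-]/[H2CO3*]:  pH = pK1 − log₁₀([H2CO3*]/[HCO3-])
log₁₀(0.135) = -0.870
pH = 6.44 − (-0.870) = 7.31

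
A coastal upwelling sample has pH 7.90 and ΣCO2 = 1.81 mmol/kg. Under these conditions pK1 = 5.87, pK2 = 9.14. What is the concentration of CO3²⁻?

α₂ = 1 / (1 + [H⁺]/K2 + [H⁺]²/(K1K2)) = 1 / (1 + 10^+1.24 + 10^-0.79)
   = 1 / (1 + 17.378 + 0.16218) = 1/18.540 = 0.05394
[CO3²⁻] = α₂ × DIC = 0.05394 × 1.81 = 0.0976 mmol/kg

[CO3²⁻] = 0.0976 mmol/kg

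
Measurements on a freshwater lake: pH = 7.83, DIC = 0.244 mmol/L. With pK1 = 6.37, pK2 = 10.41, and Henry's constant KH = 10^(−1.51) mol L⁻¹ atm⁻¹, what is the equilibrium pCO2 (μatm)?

pCO2 = 264 μatm

α₀ = 1 / (1 + K1/[H⁺] + K1K2/[H⁺]²) = 1 / (1 + 10^+1.46 + 10^-1.12)
   = 1 / (1 + 28.840 + 0.075858) = 1/29.916 = 0.03343
[CO2*] = α₀ × DIC = 0.03343 × 0.244 = 0.008156 mmol/L = 8.156 μmol/L
pCO2 = [CO2*]/KH = 8.156×10^-6 / 3.090×10^-2 = 264 μatm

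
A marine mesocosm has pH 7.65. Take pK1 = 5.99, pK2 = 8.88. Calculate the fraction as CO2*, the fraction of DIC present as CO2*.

α₀ = 1 / (1 + K1/[H⁺] + K1K2/[H⁺]²) = 1 / (1 + 10^+1.66 + 10^+0.43)
   = 1 / (1 + 45.709 + 2.6915) = 1/49.400 = 0.02024

α₀ = 0.0202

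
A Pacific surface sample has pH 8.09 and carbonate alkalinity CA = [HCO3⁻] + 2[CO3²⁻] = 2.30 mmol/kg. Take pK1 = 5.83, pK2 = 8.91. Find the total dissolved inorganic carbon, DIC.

CA = [HCO3⁻] + 2[CO3²⁻] = (α₁ + 2α₂)·DIC
At pH 8.09: [H⁺]/K1 = 10^-2.26 = 0.0054954, K2/[H⁺] = 10^-0.82 = 0.15136
α₁ = 1/(1 + 0.0054954 + 0.15136) = 1/1.1569 = 0.8644; α₂ = α₁·K2/[H⁺] = 0.1308
α₁ + 2α₂ = 1.1261
DIC = CA / (α₁ + 2α₂) = 2.30 / 1.1261 = 2.04 mmol/kg

DIC = 2.04 mmol/kg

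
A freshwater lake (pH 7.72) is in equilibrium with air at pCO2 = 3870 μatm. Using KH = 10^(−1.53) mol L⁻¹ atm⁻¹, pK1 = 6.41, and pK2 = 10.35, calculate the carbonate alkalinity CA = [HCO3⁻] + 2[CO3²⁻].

CA = 2.34 mmol/L

[CO2*] = KH · pCO2 = 10^(−1.53) × 3870×10^-6 = 1.142×10^-4 mol/L
α₀ = 1/(1 + K1/[H⁺] + K1K2/[H⁺]²) = 1/(1 + 10^+1.31 + 10^-1.32) = 0.04659
DIC = [CO2*]/α₀ = 1.142×10^-4 / 0.04659 = 2.452 mmol/L
CA = (α₁ + 2α₂)·DIC = (0.9512 + 2×0.002230) × 2.452 = 2.34 mmol/L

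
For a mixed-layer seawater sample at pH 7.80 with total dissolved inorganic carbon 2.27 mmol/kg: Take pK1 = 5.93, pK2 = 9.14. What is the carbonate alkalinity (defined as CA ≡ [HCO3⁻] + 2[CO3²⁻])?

CA = [HCO3⁻] + 2[CO3²⁻] = (α₁ + 2α₂)·DIC
At pH 7.80: [H⁺]/K1 = 10^-1.87 = 0.013490, K2/[H⁺] = 10^-1.34 = 0.045709
α₁ = 1/(1 + 0.013490 + 0.045709) = 1/1.0592 = 0.9441; α₂ = α₁·K2/[H⁺] = 0.04315
α₁ + 2α₂ = 1.0304
CA = 1.0304 × 2.27 = 2.34 mmol/kg

CA = 2.34 mmol/kg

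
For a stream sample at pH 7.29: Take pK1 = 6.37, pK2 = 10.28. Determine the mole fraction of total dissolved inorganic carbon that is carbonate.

α₂ = 0.000913

α₂ = 1 / (1 + [H⁺]/K2 + [H⁺]²/(K1K2)) = 1 / (1 + 10^+2.99 + 10^+2.07)
   = 1 / (1 + 977.24 + 117.49) = 1/1095.7 = 0.0009126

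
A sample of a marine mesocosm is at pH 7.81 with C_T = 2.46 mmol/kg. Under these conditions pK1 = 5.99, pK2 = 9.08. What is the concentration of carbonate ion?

α₂ = 1 / (1 + [H⁺]/K2 + [H⁺]²/(K1K2)) = 1 / (1 + 10^+1.27 + 10^-0.55)
   = 1 / (1 + 18.621 + 0.28184) = 1/19.903 = 0.05024
[CO3²⁻] = α₂ × DIC = 0.05024 × 2.46 = 0.124 mmol/kg

[CO3²⁻] = 0.124 mmol/kg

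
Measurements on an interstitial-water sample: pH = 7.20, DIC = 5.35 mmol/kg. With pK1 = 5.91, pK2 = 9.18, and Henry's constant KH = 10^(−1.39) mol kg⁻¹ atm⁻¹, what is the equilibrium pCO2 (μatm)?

pCO2 = 6340 μatm

α₀ = 1 / (1 + K1/[H⁺] + K1K2/[H⁺]²) = 1 / (1 + 10^+1.29 + 10^-0.69)
   = 1 / (1 + 19.498 + 0.20417) = 1/20.703 = 0.04830
[CO2*] = α₀ × DIC = 0.04830 × 5.35 = 0.2584 mmol/kg
pCO2 = [CO2*]/KH = 2.584×10^-4 / 4.074×10^-2 = 6340 μatm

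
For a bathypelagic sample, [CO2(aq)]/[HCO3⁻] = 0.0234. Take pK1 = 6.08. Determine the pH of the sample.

From K1 = [H⁺][HCO3⁻]/[CO2(aq)]:  pH = pK1 − log₁₀([CO2(aq)]/[HCO3⁻])
log₁₀(0.0234) = -1.631
pH = 6.08 − (-1.631) = 7.71

pH = 7.71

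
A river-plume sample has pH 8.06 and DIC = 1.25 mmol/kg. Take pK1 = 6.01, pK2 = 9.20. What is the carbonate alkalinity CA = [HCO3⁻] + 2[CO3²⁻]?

CA = 1.32 mmol/kg

CA = [HCO3⁻] + 2[CO3²⁻] = (α₁ + 2α₂)·DIC
At pH 8.06: [H⁺]/K1 = 10^-2.05 = 0.0089125, K2/[H⁺] = 10^-1.14 = 0.072444
α₁ = 1/(1 + 0.0089125 + 0.072444) = 1/1.0814 = 0.9248; α₂ = α₁·K2/[H⁺] = 0.06699
α₁ + 2α₂ = 1.0588
CA = 1.0588 × 1.25 = 1.32 mmol/kg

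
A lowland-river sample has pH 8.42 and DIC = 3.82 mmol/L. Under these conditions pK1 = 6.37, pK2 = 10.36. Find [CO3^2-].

α₂ = 1 / (1 + [H⁺]/K2 + [H⁺]²/(K1K2)) = 1 / (1 + 10^+1.94 + 10^-0.11)
   = 1 / (1 + 87.096 + 0.77625) = 1/88.873 = 0.01125
[CO3²⁻] = α₂ × DIC = 0.01125 × 3.82 = 0.0430 mmol/L

[CO3²⁻] = 0.0430 mmol/L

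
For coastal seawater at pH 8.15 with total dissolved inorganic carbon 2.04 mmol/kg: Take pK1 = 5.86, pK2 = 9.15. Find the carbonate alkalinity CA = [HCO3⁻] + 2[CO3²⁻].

CA = 2.22 mmol/kg

CA = [HCO3⁻] + 2[CO3²⁻] = (α₁ + 2α₂)·DIC
At pH 8.15: [H⁺]/K1 = 10^-2.29 = 0.0051286, K2/[H⁺] = 10^-1.00 = 0.10000
α₁ = 1/(1 + 0.0051286 + 0.10000) = 1/1.1051 = 0.9049; α₂ = α₁·K2/[H⁺] = 0.09049
α₁ + 2α₂ = 1.0858
CA = 1.0858 × 2.04 = 2.22 mmol/kg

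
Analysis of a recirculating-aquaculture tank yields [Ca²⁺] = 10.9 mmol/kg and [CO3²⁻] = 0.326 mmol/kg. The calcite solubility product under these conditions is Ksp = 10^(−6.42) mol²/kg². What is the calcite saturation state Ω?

Ksp = 10^(−6.42) = 3.802×10^-7
Ω = [Ca²⁺][CO3²⁻]/Ksp = (10.9×10^-3)(0.326×10^-3) / 3.802×10^-7 = 9.35

Ω = 9.35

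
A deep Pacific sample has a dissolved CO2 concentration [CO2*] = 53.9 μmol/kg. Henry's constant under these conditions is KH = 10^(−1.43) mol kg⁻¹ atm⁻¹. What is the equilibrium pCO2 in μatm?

pCO2 = 1450 μatm

KH = 10^(−1.43) = 3.715×10^-2 mol kg⁻¹ atm⁻¹
pCO2 = [CO2*]/KH = 53.9×10^-6 / 3.715×10^-2 = 1.45×10^-3 atm = 1450 μatm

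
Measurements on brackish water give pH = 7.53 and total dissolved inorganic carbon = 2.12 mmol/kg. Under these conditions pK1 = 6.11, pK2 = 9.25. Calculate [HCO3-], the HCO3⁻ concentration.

[HCO3⁻] = 2.01 mmol/kg

α₁ = 1 / (1 + [H⁺]/K1 + K2/[H⁺]) = 1 / (1 + 10^-1.42 + 10^-1.72)
   = 1 / (1 + 0.038019 + 0.019055) = 1/1.0571 = 0.9460
[HCO3⁻] = α₁ × DIC = 0.9460 × 2.12 = 2.01 mmol/kg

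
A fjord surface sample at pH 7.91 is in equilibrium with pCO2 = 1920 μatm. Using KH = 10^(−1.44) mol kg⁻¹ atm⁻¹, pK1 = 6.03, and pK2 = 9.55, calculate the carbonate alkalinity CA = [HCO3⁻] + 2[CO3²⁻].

[CO2*] = KH · pCO2 = 10^(−1.44) × 1920×10^-6 = 6.971×10^-5 mol/kg
α₀ = 1/(1 + K1/[H⁺] + K1K2/[H⁺]²) = 1/(1 + 10^+1.88 + 10^+0.24) = 0.01272
DIC = [CO2*]/α₀ = 6.971×10^-5 / 0.01272 = 5.479 mmol/kg
CA = (α₁ + 2α₂)·DIC = (0.9652 + 2×0.02211) × 5.479 = 5.53 mmol/kg

CA = 5.53 mmol/kg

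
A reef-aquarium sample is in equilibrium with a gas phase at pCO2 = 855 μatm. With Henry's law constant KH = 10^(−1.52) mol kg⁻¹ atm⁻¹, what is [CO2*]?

KH = 10^(−1.52) = 3.020×10^-2 mol kg⁻¹ atm⁻¹
[CO2*] = KH · pCO2 = 3.020×10^-2 × 855×10^-6 atm = 2.58×10^-5 mol/kg

[CO2*] = 25.8 μmol/kg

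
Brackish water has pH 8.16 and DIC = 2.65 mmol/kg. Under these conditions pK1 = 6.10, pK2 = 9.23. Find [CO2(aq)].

α₀ = 1 / (1 + K1/[H⁺] + K1K2/[H⁺]²) = 1 / (1 + 10^+2.06 + 10^+0.99)
   = 1 / (1 + 114.82 + 9.7724) = 1/125.59 = 0.007963
[CO2*] = α₀ × DIC = 0.007963 × 2.65 = 0.0211 mmol/kg

[CO2*] = 0.0211 mmol/kg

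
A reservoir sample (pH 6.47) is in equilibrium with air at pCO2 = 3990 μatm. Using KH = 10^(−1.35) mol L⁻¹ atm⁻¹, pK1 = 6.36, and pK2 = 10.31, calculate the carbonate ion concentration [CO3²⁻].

[CO2*] = KH · pCO2 = 10^(−1.35) × 3990×10^-6 = 1.782×10^-4 mol/L
α₀ = 1/(1 + K1/[H⁺] + K1K2/[H⁺]²) = 1/(1 + 10^+0.11 + 10^-3.73) = 0.4370
DIC = [CO2*]/α₀ = 1.782×10^-4 / 0.4370 = 0.4079 mmol/L
[CO3²⁻] = α₂·DIC; α₂ = 8.137×10^-5, so [CO3²⁻] = 8.137×10^-5 × 0.4079 = 3.32×10^-5 mmol/L = 0.0332 μmol/L

[CO3²⁻] = 0.0332 μmol/L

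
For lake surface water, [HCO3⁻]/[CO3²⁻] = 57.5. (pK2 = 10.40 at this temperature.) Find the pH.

From K2 = [H⁺][CO3²⁻]/[HCO3⁻]:  pH = pK2 − log₁₀([HCO3⁻]/[CO3²⁻])
log₁₀(57.5) = +1.760
pH = 10.40 − (+1.760) = 8.64

pH = 8.64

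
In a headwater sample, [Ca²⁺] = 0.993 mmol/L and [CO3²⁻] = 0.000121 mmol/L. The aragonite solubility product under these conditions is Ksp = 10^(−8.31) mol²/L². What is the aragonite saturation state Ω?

Ksp = 10^(−8.31) = 4.898×10^-9
Ω = [Ca²⁺][CO3²⁻]/Ksp = (0.993×10^-3)(0.000121×10^-3) / 4.898×10^-9 = 0.0245

Ω = 0.0245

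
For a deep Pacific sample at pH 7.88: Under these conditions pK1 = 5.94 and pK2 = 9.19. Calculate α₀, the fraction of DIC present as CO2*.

α₀ = 1 / (1 + K1/[H⁺] + K1K2/[H⁺]²) = 1 / (1 + 10^+1.94 + 10^+0.63)
   = 1 / (1 + 87.096 + 4.2658) = 1/92.362 = 0.01083

α₀ = 0.0108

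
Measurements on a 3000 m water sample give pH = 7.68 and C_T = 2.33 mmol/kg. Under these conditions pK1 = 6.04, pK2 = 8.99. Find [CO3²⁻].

α₂ = 1 / (1 + [H⁺]/K2 + [H⁺]²/(K1K2)) = 1 / (1 + 10^+1.31 + 10^-0.33)
   = 1 / (1 + 20.417 + 0.46774) = 1/21.885 = 0.04569
[CO3²⁻] = α₂ × DIC = 0.04569 × 2.33 = 0.106 mmol/kg

[CO3²⁻] = 0.106 mmol/kg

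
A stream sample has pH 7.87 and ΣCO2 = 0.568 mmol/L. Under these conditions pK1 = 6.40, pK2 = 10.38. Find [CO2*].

α₀ = 1 / (1 + K1/[H⁺] + K1K2/[H⁺]²) = 1 / (1 + 10^+1.47 + 10^-1.04)
   = 1 / (1 + 29.512 + 0.091201) = 1/30.603 = 0.03268
[CO2*] = α₀ × DIC = 0.03268 × 0.568 = 0.0186 mmol/L = 18.6 μmol/L

[CO2*] = 18.6 μmol/L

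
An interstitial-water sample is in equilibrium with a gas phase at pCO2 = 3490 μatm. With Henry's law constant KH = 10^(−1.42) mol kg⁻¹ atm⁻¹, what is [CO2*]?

[CO2*] = 133 μmol/kg

KH = 10^(−1.42) = 3.802×10^-2 mol kg⁻¹ atm⁻¹
[CO2*] = KH · pCO2 = 3.802×10^-2 × 3490×10^-6 atm = 1.33×10^-4 mol/kg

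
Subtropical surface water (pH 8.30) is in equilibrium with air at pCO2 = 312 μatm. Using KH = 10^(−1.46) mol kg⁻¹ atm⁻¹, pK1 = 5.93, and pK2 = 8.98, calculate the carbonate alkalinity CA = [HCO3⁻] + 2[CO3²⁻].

CA = 3.60 mmol/kg

[CO2*] = KH · pCO2 = 10^(−1.46) × 312×10^-6 = 1.082×10^-5 mol/kg
α₀ = 1/(1 + K1/[H⁺] + K1K2/[H⁺]²) = 1/(1 + 10^+2.37 + 10^+1.69) = 0.003516
DIC = [CO2*]/α₀ = 1.082×10^-5 / 0.003516 = 3.077 mmol/kg
CA = (α₁ + 2α₂)·DIC = (0.8243 + 2×0.1722) × 3.077 = 3.60 mmol/kg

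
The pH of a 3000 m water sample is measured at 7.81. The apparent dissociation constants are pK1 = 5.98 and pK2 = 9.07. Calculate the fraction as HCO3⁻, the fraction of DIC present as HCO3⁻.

α₁ = 0.935

α₁ = 1 / (1 + [H⁺]/K1 + K2/[H⁺]) = 1 / (1 + 10^-1.83 + 10^-1.26)
   = 1 / (1 + 0.014791 + 0.054954) = 1/1.0697 = 0.9348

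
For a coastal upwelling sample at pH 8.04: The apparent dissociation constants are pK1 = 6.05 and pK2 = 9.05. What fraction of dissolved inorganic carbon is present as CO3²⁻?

α₂ = 1 / (1 + [H⁺]/K2 + [H⁺]²/(K1K2)) = 1 / (1 + 10^+1.01 + 10^-0.98)
   = 1 / (1 + 10.233 + 0.10471) = 1/11.338 = 0.08820

α₂ = 0.0882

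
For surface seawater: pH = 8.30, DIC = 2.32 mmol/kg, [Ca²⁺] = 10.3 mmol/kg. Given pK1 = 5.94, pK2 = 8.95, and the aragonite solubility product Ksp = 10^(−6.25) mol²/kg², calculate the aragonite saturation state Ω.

Ω = 7.75

α₂ = 1 / (1 + [H⁺]/K2 + [H⁺]²/(K1K2)) = 1 / (1 + 10^+0.65 + 10^-1.71)
   = 1 / (1 + 4.4668 + 0.019498) = 1/5.4863 = 0.1823
[CO3²⁻] = α₂ × DIC = 0.1823 × 2.32 = 0.4229 mmol/kg
Ksp = 10^(−6.25) = 5.623×10^-7
Ω = [Ca²⁺][CO3²⁻]/Ksp = (10.3×10^-3)(4.229×10^-4) / 5.623×10^-7 = 7.75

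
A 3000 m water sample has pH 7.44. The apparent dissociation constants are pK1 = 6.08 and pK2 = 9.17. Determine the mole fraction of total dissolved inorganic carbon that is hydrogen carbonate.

α₁ = 0.941

α₁ = 1 / (1 + [H⁺]/K1 + K2/[H⁺]) = 1 / (1 + 10^-1.36 + 10^-1.73)
   = 1 / (1 + 0.043652 + 0.018621) = 1/1.0623 = 0.9414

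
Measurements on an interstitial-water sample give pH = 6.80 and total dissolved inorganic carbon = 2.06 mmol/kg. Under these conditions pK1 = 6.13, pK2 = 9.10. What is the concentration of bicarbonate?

[HCO3⁻] = 1.69 mmol/kg

α₁ = 1 / (1 + [H⁺]/K1 + K2/[H⁺]) = 1 / (1 + 10^-0.67 + 10^-2.30)
   = 1 / (1 + 0.21380 + 0.0050119) = 1/1.2188 = 0.8205
[HCO3⁻] = α₁ × DIC = 0.8205 × 2.06 = 1.69 mmol/kg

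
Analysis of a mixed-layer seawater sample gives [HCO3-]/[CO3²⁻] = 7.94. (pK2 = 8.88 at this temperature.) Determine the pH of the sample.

pH = 7.98

From K2 = [H⁺][CO3²⁻]/[HCO3-]:  pH = pK2 − log₁₀([HCO3-]/[CO3²⁻])
log₁₀(7.94) = +0.900
pH = 8.88 − (+0.900) = 7.98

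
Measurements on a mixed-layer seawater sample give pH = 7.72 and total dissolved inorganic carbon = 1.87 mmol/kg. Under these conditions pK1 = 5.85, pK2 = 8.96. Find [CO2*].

α₀ = 1 / (1 + K1/[H⁺] + K1K2/[H⁺]²) = 1 / (1 + 10^+1.87 + 10^+0.63)
   = 1 / (1 + 74.131 + 4.2658) = 1/79.397 = 0.01259
[CO2*] = α₀ × DIC = 0.01259 × 1.87 = 0.0236 mmol/kg

[CO2*] = 0.0236 mmol/kg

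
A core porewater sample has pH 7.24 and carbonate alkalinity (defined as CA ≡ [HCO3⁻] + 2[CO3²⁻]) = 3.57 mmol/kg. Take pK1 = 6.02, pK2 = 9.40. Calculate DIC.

DIC = 3.76 mmol/kg

CA = [HCO3⁻] + 2[CO3²⁻] = (α₁ + 2α₂)·DIC
At pH 7.24: [H⁺]/K1 = 10^-1.22 = 0.060256, K2/[H⁺] = 10^-2.16 = 0.0069183
α₁ = 1/(1 + 0.060256 + 0.0069183) = 1/1.0672 = 0.9371; α₂ = α₁·K2/[H⁺] = 0.006483
α₁ + 2α₂ = 0.9500
DIC = CA / (α₁ + 2α₂) = 3.57 / 0.9500 = 3.76 mmol/kg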